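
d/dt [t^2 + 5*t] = 2*t + 5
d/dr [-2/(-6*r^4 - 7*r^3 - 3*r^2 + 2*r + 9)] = 2*(-24*r^3 - 21*r^2 - 6*r + 2)/(6*r^4 + 7*r^3 + 3*r^2 - 2*r - 9)^2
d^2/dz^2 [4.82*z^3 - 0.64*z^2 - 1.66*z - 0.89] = 28.92*z - 1.28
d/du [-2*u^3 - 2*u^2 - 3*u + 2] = -6*u^2 - 4*u - 3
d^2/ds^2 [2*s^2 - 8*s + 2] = 4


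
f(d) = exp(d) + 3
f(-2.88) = 3.06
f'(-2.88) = 0.06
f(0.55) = 4.73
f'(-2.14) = 0.12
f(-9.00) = 3.00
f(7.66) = 2124.76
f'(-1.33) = 0.26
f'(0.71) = 2.03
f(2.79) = 19.28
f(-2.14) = 3.12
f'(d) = exp(d)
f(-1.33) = 3.26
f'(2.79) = 16.28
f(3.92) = 53.40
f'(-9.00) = 0.00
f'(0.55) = 1.73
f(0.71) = 5.03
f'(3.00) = 20.09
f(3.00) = 23.09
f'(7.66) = 2121.76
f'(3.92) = 50.40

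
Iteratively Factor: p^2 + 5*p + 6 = (p + 3)*(p + 2)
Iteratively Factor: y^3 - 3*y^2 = (y)*(y^2 - 3*y) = y^2*(y - 3)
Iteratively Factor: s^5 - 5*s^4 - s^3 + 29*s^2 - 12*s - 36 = (s - 3)*(s^4 - 2*s^3 - 7*s^2 + 8*s + 12) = (s - 3)*(s - 2)*(s^3 - 7*s - 6) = (s - 3)*(s - 2)*(s + 2)*(s^2 - 2*s - 3) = (s - 3)^2*(s - 2)*(s + 2)*(s + 1)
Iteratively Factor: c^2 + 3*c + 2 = (c + 2)*(c + 1)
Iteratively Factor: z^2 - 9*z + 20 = (z - 5)*(z - 4)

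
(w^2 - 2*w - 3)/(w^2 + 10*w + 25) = (w^2 - 2*w - 3)/(w^2 + 10*w + 25)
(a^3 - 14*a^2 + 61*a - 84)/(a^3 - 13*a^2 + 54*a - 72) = (a - 7)/(a - 6)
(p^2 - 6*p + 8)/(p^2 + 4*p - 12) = (p - 4)/(p + 6)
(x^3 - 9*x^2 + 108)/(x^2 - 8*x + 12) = (x^2 - 3*x - 18)/(x - 2)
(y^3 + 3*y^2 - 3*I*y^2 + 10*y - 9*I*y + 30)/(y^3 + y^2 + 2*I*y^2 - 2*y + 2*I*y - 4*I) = (y^2 + y*(3 - 5*I) - 15*I)/(y^2 + y - 2)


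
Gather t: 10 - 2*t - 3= 7 - 2*t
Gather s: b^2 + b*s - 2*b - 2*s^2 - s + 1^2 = b^2 - 2*b - 2*s^2 + s*(b - 1) + 1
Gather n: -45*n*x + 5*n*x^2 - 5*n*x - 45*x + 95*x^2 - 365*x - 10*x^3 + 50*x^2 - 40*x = n*(5*x^2 - 50*x) - 10*x^3 + 145*x^2 - 450*x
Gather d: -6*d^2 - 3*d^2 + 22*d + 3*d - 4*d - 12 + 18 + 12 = -9*d^2 + 21*d + 18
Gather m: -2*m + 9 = 9 - 2*m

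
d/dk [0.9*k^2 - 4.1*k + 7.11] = 1.8*k - 4.1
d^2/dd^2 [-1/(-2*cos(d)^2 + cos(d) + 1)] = (16*sin(d)^4 - 17*sin(d)^2 + 13*cos(d)/2 - 3*cos(3*d)/2 - 5)/(2*sin(d)^2 + cos(d) - 1)^3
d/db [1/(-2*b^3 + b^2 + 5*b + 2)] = (6*b^2 - 2*b - 5)/(-2*b^3 + b^2 + 5*b + 2)^2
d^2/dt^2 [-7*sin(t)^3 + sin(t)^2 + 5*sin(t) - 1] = sin(t)/4 - 63*sin(3*t)/4 + 2*cos(2*t)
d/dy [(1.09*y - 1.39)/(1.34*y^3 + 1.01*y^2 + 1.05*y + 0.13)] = (-2.9212*y^3 + 4.4869*y^2 + 2.8078*y + 1.6012)/(1.7956*y^6 + 2.7068*y^5 + 3.8341*y^4 + 2.4694*y^3 + 1.3651*y^2 + 0.273*y + 0.0169)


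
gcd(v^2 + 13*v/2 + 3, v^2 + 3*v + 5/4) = v + 1/2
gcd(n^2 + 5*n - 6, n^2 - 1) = n - 1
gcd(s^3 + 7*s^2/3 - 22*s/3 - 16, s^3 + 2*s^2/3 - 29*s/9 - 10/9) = s + 2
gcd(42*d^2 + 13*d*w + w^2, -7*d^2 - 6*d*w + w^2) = 1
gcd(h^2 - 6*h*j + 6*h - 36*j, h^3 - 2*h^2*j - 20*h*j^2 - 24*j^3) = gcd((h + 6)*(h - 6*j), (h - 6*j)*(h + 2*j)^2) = h - 6*j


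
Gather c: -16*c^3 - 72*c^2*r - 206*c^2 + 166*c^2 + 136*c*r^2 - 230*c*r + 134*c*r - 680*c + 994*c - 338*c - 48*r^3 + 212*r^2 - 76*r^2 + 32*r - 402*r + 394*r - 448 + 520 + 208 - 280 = -16*c^3 + c^2*(-72*r - 40) + c*(136*r^2 - 96*r - 24) - 48*r^3 + 136*r^2 + 24*r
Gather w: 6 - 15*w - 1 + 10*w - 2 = 3 - 5*w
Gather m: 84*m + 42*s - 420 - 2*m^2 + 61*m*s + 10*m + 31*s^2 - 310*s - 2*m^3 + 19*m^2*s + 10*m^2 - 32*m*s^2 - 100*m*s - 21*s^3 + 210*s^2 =-2*m^3 + m^2*(19*s + 8) + m*(-32*s^2 - 39*s + 94) - 21*s^3 + 241*s^2 - 268*s - 420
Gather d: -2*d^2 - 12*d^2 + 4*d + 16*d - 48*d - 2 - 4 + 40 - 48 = -14*d^2 - 28*d - 14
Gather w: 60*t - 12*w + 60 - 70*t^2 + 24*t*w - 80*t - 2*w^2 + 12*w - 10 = -70*t^2 + 24*t*w - 20*t - 2*w^2 + 50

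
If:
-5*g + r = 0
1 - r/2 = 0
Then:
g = 2/5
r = 2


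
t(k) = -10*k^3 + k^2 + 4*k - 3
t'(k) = -30*k^2 + 2*k + 4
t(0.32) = -1.95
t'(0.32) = 1.57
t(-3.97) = 622.59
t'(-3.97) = -476.77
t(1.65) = -38.60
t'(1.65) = -74.38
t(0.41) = -1.88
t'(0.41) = -0.22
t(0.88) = -5.52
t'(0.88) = -17.47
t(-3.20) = 322.12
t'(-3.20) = -309.60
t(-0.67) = -2.22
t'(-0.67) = -10.81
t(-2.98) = 258.60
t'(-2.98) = -268.37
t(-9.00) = 7332.00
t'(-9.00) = -2444.00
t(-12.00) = 17373.00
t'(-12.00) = -4340.00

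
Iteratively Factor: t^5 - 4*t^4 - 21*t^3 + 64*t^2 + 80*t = (t + 1)*(t^4 - 5*t^3 - 16*t^2 + 80*t) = (t - 5)*(t + 1)*(t^3 - 16*t) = t*(t - 5)*(t + 1)*(t^2 - 16) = t*(t - 5)*(t + 1)*(t + 4)*(t - 4)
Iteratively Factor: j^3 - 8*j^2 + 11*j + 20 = (j - 5)*(j^2 - 3*j - 4) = (j - 5)*(j + 1)*(j - 4)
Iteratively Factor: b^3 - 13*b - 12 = (b + 3)*(b^2 - 3*b - 4) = (b + 1)*(b + 3)*(b - 4)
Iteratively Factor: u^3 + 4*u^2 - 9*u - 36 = (u + 3)*(u^2 + u - 12) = (u - 3)*(u + 3)*(u + 4)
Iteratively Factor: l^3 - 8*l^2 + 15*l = (l - 3)*(l^2 - 5*l) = l*(l - 3)*(l - 5)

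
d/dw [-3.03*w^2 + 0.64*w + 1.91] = 0.64 - 6.06*w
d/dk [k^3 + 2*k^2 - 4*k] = 3*k^2 + 4*k - 4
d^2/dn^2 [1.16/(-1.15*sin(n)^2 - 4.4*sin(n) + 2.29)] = (6.1364*sin(n)^4 + 17.6088*sin(n)^3 + 25.47244*sin(n)^2 - 23.52944*sin(n) - 51.02492)/(1.15*sin(n)^2 + 4.4*sin(n) - 2.29)^3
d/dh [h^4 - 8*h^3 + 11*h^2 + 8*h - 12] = 4*h^3 - 24*h^2 + 22*h + 8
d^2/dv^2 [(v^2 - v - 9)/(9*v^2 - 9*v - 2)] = 158*(-27*v^2 + 27*v - 11)/(729*v^6 - 2187*v^5 + 1701*v^4 + 243*v^3 - 378*v^2 - 108*v - 8)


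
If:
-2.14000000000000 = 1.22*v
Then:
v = -1.75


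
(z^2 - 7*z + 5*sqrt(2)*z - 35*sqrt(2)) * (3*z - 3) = 3*z^3 - 24*z^2 + 15*sqrt(2)*z^2 - 120*sqrt(2)*z + 21*z + 105*sqrt(2)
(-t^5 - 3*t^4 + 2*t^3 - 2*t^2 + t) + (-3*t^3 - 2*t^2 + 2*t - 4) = -t^5 - 3*t^4 - t^3 - 4*t^2 + 3*t - 4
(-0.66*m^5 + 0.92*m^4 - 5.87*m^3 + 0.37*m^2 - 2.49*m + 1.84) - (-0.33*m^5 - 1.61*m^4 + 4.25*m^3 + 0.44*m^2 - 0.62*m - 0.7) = -0.33*m^5 + 2.53*m^4 - 10.12*m^3 - 0.07*m^2 - 1.87*m + 2.54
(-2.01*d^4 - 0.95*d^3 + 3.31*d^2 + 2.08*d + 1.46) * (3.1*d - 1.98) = -6.231*d^5 + 1.0348*d^4 + 12.142*d^3 - 0.105799999999999*d^2 + 0.4076*d - 2.8908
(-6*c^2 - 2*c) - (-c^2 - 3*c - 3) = -5*c^2 + c + 3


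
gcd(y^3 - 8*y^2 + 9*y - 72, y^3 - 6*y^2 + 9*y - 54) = y^2 + 9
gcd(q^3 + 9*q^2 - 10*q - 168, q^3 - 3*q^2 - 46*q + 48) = q + 6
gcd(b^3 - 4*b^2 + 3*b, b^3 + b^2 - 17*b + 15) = b^2 - 4*b + 3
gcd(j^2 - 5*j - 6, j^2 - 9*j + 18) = j - 6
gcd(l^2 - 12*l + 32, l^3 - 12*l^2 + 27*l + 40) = l - 8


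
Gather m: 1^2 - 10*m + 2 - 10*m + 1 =4 - 20*m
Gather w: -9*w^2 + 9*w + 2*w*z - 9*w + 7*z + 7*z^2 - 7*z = -9*w^2 + 2*w*z + 7*z^2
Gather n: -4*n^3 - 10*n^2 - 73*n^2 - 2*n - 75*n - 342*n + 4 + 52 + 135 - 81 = -4*n^3 - 83*n^2 - 419*n + 110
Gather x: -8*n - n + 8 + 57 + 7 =72 - 9*n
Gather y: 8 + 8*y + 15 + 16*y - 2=24*y + 21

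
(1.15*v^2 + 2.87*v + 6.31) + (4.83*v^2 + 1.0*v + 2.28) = 5.98*v^2 + 3.87*v + 8.59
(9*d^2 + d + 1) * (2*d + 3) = 18*d^3 + 29*d^2 + 5*d + 3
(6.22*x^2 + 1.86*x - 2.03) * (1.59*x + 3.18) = 9.8898*x^3 + 22.737*x^2 + 2.6871*x - 6.4554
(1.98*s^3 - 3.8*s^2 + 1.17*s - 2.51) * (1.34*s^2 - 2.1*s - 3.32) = 2.6532*s^5 - 9.25*s^4 + 2.9742*s^3 + 6.7956*s^2 + 1.3866*s + 8.3332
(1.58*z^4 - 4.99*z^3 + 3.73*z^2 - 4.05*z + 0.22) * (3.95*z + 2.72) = 6.241*z^5 - 15.4129*z^4 + 1.1607*z^3 - 5.8519*z^2 - 10.147*z + 0.5984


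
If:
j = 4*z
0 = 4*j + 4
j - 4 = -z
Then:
No Solution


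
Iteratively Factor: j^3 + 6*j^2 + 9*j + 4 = (j + 1)*(j^2 + 5*j + 4) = (j + 1)*(j + 4)*(j + 1)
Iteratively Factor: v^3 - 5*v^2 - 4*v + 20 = (v - 2)*(v^2 - 3*v - 10) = (v - 5)*(v - 2)*(v + 2)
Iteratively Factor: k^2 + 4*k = (k + 4)*(k)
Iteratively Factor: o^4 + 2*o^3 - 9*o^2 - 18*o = (o + 2)*(o^3 - 9*o) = (o + 2)*(o + 3)*(o^2 - 3*o) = (o - 3)*(o + 2)*(o + 3)*(o)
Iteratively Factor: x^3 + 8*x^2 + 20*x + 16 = (x + 2)*(x^2 + 6*x + 8) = (x + 2)*(x + 4)*(x + 2)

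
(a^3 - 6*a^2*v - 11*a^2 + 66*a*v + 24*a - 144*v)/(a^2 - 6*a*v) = a - 11 + 24/a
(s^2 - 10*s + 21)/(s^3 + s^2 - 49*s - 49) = (s - 3)/(s^2 + 8*s + 7)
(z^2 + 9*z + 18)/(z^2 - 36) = (z + 3)/(z - 6)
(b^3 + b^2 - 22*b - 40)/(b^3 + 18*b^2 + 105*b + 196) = (b^2 - 3*b - 10)/(b^2 + 14*b + 49)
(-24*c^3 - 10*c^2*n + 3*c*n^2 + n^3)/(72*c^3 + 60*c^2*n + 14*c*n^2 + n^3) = (-12*c^2 + c*n + n^2)/(36*c^2 + 12*c*n + n^2)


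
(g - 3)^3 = g^3 - 9*g^2 + 27*g - 27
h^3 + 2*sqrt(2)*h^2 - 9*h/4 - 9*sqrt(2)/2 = (h - 3/2)*(h + 3/2)*(h + 2*sqrt(2))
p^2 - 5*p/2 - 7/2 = (p - 7/2)*(p + 1)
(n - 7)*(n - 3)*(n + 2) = n^3 - 8*n^2 + n + 42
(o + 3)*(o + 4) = o^2 + 7*o + 12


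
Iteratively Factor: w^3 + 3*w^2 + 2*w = (w + 2)*(w^2 + w) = (w + 1)*(w + 2)*(w)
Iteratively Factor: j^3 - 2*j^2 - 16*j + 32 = (j - 2)*(j^2 - 16) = (j - 4)*(j - 2)*(j + 4)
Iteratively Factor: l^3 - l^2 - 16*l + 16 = (l - 1)*(l^2 - 16) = (l - 1)*(l + 4)*(l - 4)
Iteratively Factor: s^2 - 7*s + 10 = (s - 5)*(s - 2)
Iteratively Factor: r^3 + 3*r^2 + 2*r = (r + 2)*(r^2 + r) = r*(r + 2)*(r + 1)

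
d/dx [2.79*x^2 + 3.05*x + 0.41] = 5.58*x + 3.05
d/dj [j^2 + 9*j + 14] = 2*j + 9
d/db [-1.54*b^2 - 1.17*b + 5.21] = -3.08*b - 1.17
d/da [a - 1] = 1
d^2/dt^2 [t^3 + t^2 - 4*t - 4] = 6*t + 2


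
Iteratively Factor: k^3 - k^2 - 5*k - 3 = (k + 1)*(k^2 - 2*k - 3) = (k + 1)^2*(k - 3)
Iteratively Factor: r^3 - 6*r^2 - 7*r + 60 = (r - 4)*(r^2 - 2*r - 15) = (r - 4)*(r + 3)*(r - 5)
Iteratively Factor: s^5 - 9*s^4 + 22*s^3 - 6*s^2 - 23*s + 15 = (s - 1)*(s^4 - 8*s^3 + 14*s^2 + 8*s - 15) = (s - 1)*(s + 1)*(s^3 - 9*s^2 + 23*s - 15) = (s - 5)*(s - 1)*(s + 1)*(s^2 - 4*s + 3) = (s - 5)*(s - 1)^2*(s + 1)*(s - 3)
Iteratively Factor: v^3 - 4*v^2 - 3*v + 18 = (v + 2)*(v^2 - 6*v + 9) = (v - 3)*(v + 2)*(v - 3)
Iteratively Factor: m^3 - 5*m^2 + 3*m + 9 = (m - 3)*(m^2 - 2*m - 3) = (m - 3)^2*(m + 1)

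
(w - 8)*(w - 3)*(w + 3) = w^3 - 8*w^2 - 9*w + 72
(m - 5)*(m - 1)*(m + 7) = m^3 + m^2 - 37*m + 35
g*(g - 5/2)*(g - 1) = g^3 - 7*g^2/2 + 5*g/2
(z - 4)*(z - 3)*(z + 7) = z^3 - 37*z + 84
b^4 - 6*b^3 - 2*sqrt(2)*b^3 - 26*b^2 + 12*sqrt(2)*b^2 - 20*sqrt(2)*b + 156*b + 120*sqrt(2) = (b - 6)*(b - 5*sqrt(2))*(b + sqrt(2))*(b + 2*sqrt(2))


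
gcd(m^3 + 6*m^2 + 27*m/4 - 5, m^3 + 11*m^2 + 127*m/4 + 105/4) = m + 5/2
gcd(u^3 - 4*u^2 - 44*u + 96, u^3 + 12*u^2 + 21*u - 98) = u - 2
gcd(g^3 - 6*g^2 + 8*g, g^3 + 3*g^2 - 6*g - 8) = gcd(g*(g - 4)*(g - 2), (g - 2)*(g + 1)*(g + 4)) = g - 2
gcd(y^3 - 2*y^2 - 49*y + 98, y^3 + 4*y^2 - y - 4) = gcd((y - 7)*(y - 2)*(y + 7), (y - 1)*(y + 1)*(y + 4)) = 1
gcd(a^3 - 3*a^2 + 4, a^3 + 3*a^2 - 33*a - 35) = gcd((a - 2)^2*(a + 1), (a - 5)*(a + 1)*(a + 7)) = a + 1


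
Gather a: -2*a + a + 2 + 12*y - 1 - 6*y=-a + 6*y + 1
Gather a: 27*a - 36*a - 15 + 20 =5 - 9*a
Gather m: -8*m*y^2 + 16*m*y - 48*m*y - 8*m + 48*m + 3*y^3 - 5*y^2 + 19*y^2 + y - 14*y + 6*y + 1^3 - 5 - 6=m*(-8*y^2 - 32*y + 40) + 3*y^3 + 14*y^2 - 7*y - 10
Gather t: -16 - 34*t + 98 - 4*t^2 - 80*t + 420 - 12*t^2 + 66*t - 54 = -16*t^2 - 48*t + 448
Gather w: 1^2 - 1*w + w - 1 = 0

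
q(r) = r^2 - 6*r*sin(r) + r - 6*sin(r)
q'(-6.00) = 16.13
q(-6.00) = 38.38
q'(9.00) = 71.20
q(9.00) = 65.27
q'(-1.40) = 4.52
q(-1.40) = -1.81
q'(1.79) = 2.36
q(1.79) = -11.35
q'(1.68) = 0.15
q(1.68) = -11.48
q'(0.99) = -8.59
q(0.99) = -8.01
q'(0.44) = -8.49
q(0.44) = -3.05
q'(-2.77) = -12.26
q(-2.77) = 1.05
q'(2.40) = 16.79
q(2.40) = -5.62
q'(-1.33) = 4.64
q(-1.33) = -1.48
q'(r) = -6*r*cos(r) + 2*r - 6*sin(r) - 6*cos(r) + 1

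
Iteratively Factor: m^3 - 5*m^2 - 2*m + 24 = (m - 4)*(m^2 - m - 6) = (m - 4)*(m + 2)*(m - 3)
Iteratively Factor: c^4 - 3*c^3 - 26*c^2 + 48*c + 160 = (c - 5)*(c^3 + 2*c^2 - 16*c - 32) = (c - 5)*(c + 2)*(c^2 - 16) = (c - 5)*(c + 2)*(c + 4)*(c - 4)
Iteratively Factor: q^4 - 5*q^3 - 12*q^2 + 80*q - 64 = (q - 4)*(q^3 - q^2 - 16*q + 16) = (q - 4)*(q + 4)*(q^2 - 5*q + 4) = (q - 4)*(q - 1)*(q + 4)*(q - 4)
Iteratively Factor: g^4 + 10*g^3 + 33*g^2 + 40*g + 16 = (g + 1)*(g^3 + 9*g^2 + 24*g + 16) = (g + 1)*(g + 4)*(g^2 + 5*g + 4) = (g + 1)*(g + 4)^2*(g + 1)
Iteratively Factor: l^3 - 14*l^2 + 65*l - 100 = (l - 4)*(l^2 - 10*l + 25) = (l - 5)*(l - 4)*(l - 5)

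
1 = 1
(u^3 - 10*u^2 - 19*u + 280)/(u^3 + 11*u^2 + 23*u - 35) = (u^2 - 15*u + 56)/(u^2 + 6*u - 7)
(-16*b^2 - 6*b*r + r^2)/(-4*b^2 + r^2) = (-8*b + r)/(-2*b + r)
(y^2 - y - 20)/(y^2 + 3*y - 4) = (y - 5)/(y - 1)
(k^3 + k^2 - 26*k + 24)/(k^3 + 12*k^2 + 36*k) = (k^2 - 5*k + 4)/(k*(k + 6))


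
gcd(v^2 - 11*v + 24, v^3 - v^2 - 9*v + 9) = v - 3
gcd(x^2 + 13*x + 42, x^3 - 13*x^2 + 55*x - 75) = 1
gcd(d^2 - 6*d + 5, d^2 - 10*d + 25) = d - 5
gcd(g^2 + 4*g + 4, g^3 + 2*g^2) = g + 2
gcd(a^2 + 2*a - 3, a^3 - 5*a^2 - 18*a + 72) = 1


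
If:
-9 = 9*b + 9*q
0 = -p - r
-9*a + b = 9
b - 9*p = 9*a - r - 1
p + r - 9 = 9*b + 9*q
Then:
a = -q/9 - 10/9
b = -q - 1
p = 1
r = -1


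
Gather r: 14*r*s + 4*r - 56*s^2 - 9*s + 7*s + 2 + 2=r*(14*s + 4) - 56*s^2 - 2*s + 4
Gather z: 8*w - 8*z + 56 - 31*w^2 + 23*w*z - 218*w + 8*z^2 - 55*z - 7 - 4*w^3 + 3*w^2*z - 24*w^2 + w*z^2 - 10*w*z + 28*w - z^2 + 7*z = -4*w^3 - 55*w^2 - 182*w + z^2*(w + 7) + z*(3*w^2 + 13*w - 56) + 49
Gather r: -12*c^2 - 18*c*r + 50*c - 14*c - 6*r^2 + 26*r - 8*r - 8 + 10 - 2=-12*c^2 + 36*c - 6*r^2 + r*(18 - 18*c)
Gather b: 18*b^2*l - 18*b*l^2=18*b^2*l - 18*b*l^2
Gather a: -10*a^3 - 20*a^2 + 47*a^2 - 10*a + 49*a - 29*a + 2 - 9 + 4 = -10*a^3 + 27*a^2 + 10*a - 3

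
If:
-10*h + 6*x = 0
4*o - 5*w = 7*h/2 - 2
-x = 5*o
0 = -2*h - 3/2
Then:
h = -3/4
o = 1/4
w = 9/8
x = -5/4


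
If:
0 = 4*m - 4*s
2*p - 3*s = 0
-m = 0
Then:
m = 0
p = 0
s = 0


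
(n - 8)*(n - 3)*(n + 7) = n^3 - 4*n^2 - 53*n + 168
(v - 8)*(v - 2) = v^2 - 10*v + 16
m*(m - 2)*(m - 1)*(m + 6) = m^4 + 3*m^3 - 16*m^2 + 12*m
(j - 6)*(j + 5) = j^2 - j - 30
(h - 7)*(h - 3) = h^2 - 10*h + 21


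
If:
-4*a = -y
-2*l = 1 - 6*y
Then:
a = y/4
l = 3*y - 1/2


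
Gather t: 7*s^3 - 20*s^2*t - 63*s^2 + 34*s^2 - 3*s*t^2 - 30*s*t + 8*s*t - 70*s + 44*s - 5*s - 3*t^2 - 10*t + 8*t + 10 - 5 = 7*s^3 - 29*s^2 - 31*s + t^2*(-3*s - 3) + t*(-20*s^2 - 22*s - 2) + 5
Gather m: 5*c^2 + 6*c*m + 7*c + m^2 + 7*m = 5*c^2 + 7*c + m^2 + m*(6*c + 7)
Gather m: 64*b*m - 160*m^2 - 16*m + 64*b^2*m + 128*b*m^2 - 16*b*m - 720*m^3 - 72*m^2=-720*m^3 + m^2*(128*b - 232) + m*(64*b^2 + 48*b - 16)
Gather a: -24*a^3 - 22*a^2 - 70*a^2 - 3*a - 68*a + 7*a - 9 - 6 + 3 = -24*a^3 - 92*a^2 - 64*a - 12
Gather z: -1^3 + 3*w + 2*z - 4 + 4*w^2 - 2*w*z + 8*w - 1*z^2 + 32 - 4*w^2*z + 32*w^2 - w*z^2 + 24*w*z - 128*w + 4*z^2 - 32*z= 36*w^2 - 117*w + z^2*(3 - w) + z*(-4*w^2 + 22*w - 30) + 27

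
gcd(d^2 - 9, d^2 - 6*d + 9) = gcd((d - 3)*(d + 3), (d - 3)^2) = d - 3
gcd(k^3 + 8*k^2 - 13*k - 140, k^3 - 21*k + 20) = k^2 + k - 20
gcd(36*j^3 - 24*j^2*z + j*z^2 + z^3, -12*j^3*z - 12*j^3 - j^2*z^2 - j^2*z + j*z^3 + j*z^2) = 1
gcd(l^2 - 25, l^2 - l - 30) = l + 5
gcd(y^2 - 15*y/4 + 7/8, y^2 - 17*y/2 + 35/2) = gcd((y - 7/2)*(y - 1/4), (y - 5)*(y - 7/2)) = y - 7/2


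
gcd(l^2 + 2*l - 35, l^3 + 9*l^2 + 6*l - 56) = l + 7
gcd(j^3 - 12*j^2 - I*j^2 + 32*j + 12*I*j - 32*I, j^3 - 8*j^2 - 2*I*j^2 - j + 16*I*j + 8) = j^2 + j*(-8 - I) + 8*I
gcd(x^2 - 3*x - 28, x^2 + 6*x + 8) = x + 4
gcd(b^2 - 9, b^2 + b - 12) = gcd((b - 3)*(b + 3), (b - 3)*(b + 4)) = b - 3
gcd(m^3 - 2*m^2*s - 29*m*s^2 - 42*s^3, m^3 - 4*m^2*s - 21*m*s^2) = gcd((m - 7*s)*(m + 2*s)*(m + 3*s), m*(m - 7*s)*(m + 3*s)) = -m^2 + 4*m*s + 21*s^2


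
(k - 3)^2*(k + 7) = k^3 + k^2 - 33*k + 63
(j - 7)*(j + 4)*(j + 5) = j^3 + 2*j^2 - 43*j - 140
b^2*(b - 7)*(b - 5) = b^4 - 12*b^3 + 35*b^2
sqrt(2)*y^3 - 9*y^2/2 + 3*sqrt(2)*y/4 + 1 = (y - 2*sqrt(2))*(y - sqrt(2)/2)*(sqrt(2)*y + 1/2)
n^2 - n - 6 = (n - 3)*(n + 2)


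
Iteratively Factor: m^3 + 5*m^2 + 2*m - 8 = (m + 4)*(m^2 + m - 2) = (m + 2)*(m + 4)*(m - 1)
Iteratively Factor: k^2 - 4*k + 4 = (k - 2)*(k - 2)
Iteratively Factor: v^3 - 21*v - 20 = (v + 1)*(v^2 - v - 20) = (v - 5)*(v + 1)*(v + 4)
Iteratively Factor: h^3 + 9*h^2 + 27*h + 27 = (h + 3)*(h^2 + 6*h + 9) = (h + 3)^2*(h + 3)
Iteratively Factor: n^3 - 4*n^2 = (n)*(n^2 - 4*n) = n*(n - 4)*(n)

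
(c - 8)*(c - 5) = c^2 - 13*c + 40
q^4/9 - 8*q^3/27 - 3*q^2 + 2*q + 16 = (q/3 + 1)^2*(q - 6)*(q - 8/3)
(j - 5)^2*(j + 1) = j^3 - 9*j^2 + 15*j + 25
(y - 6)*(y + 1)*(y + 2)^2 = y^4 - y^3 - 22*y^2 - 44*y - 24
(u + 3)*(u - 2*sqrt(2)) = u^2 - 2*sqrt(2)*u + 3*u - 6*sqrt(2)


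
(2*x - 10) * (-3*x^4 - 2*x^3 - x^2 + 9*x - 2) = -6*x^5 + 26*x^4 + 18*x^3 + 28*x^2 - 94*x + 20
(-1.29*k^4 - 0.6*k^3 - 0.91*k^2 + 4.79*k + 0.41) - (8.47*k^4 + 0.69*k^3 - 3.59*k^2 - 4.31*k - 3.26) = -9.76*k^4 - 1.29*k^3 + 2.68*k^2 + 9.1*k + 3.67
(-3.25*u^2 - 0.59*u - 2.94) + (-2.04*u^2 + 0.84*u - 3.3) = -5.29*u^2 + 0.25*u - 6.24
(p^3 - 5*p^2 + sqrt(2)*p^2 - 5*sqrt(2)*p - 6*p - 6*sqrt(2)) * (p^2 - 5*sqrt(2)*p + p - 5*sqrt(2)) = p^5 - 4*sqrt(2)*p^4 - 4*p^4 - 21*p^3 + 16*sqrt(2)*p^3 + 34*p^2 + 44*sqrt(2)*p^2 + 24*sqrt(2)*p + 110*p + 60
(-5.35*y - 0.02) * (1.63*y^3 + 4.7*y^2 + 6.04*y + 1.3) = -8.7205*y^4 - 25.1776*y^3 - 32.408*y^2 - 7.0758*y - 0.026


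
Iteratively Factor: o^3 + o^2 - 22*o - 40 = (o + 4)*(o^2 - 3*o - 10) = (o - 5)*(o + 4)*(o + 2)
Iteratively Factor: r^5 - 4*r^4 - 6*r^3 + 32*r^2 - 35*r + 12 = (r - 1)*(r^4 - 3*r^3 - 9*r^2 + 23*r - 12) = (r - 1)*(r + 3)*(r^3 - 6*r^2 + 9*r - 4) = (r - 4)*(r - 1)*(r + 3)*(r^2 - 2*r + 1) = (r - 4)*(r - 1)^2*(r + 3)*(r - 1)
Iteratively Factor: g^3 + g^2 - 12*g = (g - 3)*(g^2 + 4*g) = (g - 3)*(g + 4)*(g)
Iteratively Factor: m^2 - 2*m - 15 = (m + 3)*(m - 5)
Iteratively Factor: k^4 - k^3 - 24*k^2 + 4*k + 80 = (k - 2)*(k^3 + k^2 - 22*k - 40) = (k - 5)*(k - 2)*(k^2 + 6*k + 8) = (k - 5)*(k - 2)*(k + 4)*(k + 2)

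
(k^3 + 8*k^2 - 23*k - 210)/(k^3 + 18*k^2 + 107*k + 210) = (k - 5)/(k + 5)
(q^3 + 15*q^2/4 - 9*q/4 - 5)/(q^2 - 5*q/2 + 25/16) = 4*(q^2 + 5*q + 4)/(4*q - 5)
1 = 1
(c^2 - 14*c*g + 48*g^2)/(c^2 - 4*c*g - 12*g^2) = (c - 8*g)/(c + 2*g)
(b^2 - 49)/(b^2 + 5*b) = (b^2 - 49)/(b*(b + 5))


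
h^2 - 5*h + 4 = (h - 4)*(h - 1)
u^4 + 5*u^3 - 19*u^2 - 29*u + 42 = (u - 3)*(u - 1)*(u + 2)*(u + 7)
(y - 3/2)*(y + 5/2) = y^2 + y - 15/4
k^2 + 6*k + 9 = (k + 3)^2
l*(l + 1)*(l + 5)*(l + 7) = l^4 + 13*l^3 + 47*l^2 + 35*l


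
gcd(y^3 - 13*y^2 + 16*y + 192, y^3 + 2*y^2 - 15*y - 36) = y + 3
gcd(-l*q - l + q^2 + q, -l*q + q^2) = -l + q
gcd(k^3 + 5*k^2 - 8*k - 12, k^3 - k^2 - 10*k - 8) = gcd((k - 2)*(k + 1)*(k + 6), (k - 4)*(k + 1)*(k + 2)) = k + 1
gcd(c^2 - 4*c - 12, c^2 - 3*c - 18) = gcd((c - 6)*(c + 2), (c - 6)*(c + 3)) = c - 6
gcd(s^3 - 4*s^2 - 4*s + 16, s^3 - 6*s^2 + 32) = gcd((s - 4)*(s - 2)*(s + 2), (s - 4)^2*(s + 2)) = s^2 - 2*s - 8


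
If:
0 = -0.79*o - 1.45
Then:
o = -1.84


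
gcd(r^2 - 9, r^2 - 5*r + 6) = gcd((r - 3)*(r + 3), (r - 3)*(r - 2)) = r - 3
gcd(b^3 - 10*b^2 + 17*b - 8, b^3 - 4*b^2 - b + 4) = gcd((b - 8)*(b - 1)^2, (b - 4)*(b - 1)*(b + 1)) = b - 1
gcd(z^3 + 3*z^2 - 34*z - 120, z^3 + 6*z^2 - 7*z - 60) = z^2 + 9*z + 20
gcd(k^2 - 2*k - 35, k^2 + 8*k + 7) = 1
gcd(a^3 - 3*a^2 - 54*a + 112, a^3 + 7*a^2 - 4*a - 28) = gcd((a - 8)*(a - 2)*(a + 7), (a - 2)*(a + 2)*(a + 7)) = a^2 + 5*a - 14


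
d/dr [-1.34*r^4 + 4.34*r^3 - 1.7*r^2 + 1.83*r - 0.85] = -5.36*r^3 + 13.02*r^2 - 3.4*r + 1.83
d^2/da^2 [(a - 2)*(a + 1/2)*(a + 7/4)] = 6*a + 1/2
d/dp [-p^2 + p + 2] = 1 - 2*p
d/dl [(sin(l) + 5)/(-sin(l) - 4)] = cos(l)/(sin(l) + 4)^2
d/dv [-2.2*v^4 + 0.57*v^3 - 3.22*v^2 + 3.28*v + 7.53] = -8.8*v^3 + 1.71*v^2 - 6.44*v + 3.28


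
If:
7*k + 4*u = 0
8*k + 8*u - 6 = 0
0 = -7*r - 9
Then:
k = -1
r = -9/7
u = 7/4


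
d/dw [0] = 0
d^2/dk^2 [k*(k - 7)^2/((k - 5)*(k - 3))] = 4*(-7*k^3 + 135*k^2 - 765*k + 1365)/(k^6 - 24*k^5 + 237*k^4 - 1232*k^3 + 3555*k^2 - 5400*k + 3375)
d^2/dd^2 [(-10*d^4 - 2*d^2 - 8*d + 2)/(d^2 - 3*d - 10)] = 4*(-5*d^6 + 45*d^5 + 15*d^4 - 1207*d^3 - 3027*d^2 - 129*d + 39)/(d^6 - 9*d^5 - 3*d^4 + 153*d^3 + 30*d^2 - 900*d - 1000)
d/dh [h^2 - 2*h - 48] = 2*h - 2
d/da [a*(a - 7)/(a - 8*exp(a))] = (a*(a - 7)*(8*exp(a) - 1) + (a - 8*exp(a))*(2*a - 7))/(a - 8*exp(a))^2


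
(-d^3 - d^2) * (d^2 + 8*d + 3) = -d^5 - 9*d^4 - 11*d^3 - 3*d^2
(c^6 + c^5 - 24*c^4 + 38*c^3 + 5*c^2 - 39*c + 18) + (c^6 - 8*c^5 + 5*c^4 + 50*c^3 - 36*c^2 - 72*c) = 2*c^6 - 7*c^5 - 19*c^4 + 88*c^3 - 31*c^2 - 111*c + 18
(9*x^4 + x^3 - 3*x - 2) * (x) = 9*x^5 + x^4 - 3*x^2 - 2*x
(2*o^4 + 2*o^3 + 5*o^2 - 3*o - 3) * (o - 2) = 2*o^5 - 2*o^4 + o^3 - 13*o^2 + 3*o + 6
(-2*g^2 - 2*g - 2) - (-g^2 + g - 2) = -g^2 - 3*g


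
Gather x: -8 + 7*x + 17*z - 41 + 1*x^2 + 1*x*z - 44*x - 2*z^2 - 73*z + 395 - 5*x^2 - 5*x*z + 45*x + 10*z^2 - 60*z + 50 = -4*x^2 + x*(8 - 4*z) + 8*z^2 - 116*z + 396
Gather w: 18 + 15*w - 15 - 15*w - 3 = 0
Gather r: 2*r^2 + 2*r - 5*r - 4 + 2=2*r^2 - 3*r - 2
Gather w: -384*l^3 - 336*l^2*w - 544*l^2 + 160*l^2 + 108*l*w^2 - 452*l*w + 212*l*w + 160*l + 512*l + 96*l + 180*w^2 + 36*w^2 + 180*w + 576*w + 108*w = -384*l^3 - 384*l^2 + 768*l + w^2*(108*l + 216) + w*(-336*l^2 - 240*l + 864)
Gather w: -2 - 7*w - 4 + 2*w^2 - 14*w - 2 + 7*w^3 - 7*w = 7*w^3 + 2*w^2 - 28*w - 8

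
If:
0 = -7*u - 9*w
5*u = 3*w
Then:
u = 0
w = 0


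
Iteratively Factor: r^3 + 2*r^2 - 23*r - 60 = (r + 3)*(r^2 - r - 20) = (r - 5)*(r + 3)*(r + 4)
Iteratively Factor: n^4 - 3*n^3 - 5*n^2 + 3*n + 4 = (n + 1)*(n^3 - 4*n^2 - n + 4) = (n + 1)^2*(n^2 - 5*n + 4) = (n - 4)*(n + 1)^2*(n - 1)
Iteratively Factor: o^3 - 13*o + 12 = (o + 4)*(o^2 - 4*o + 3) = (o - 1)*(o + 4)*(o - 3)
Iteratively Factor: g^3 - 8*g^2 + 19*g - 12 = (g - 1)*(g^2 - 7*g + 12) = (g - 3)*(g - 1)*(g - 4)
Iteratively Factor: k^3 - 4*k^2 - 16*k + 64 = (k - 4)*(k^2 - 16) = (k - 4)^2*(k + 4)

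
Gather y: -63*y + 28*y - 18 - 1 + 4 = -35*y - 15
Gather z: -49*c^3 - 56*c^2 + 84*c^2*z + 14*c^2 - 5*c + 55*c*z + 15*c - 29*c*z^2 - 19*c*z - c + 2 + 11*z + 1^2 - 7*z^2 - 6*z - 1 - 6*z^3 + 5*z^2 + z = -49*c^3 - 42*c^2 + 9*c - 6*z^3 + z^2*(-29*c - 2) + z*(84*c^2 + 36*c + 6) + 2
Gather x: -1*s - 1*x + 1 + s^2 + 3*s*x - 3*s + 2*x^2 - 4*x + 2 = s^2 - 4*s + 2*x^2 + x*(3*s - 5) + 3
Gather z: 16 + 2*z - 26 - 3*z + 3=-z - 7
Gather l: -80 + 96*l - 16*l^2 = -16*l^2 + 96*l - 80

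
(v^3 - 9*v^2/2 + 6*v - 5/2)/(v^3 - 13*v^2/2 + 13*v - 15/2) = (v - 1)/(v - 3)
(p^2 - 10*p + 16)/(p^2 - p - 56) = (p - 2)/(p + 7)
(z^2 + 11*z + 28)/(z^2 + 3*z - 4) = (z + 7)/(z - 1)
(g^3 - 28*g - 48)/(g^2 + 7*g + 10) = (g^2 - 2*g - 24)/(g + 5)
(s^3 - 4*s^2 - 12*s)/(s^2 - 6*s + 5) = s*(s^2 - 4*s - 12)/(s^2 - 6*s + 5)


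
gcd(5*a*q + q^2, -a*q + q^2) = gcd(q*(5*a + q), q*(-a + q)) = q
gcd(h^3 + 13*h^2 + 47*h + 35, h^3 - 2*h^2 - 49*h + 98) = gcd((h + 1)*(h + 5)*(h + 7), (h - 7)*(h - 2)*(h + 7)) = h + 7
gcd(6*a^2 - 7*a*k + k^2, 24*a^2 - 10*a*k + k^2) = 6*a - k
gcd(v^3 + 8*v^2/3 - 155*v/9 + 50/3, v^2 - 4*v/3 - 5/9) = v - 5/3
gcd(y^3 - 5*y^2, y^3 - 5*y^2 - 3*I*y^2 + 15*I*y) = y^2 - 5*y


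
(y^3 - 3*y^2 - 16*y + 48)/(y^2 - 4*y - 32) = (y^2 - 7*y + 12)/(y - 8)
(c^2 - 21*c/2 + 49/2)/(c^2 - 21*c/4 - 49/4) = 2*(2*c - 7)/(4*c + 7)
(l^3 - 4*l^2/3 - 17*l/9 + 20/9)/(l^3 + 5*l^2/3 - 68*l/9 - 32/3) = (3*l^2 - 8*l + 5)/(3*l^2 + l - 24)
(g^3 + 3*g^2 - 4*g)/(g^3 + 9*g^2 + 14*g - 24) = g/(g + 6)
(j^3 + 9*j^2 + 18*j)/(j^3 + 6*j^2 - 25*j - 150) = j*(j + 3)/(j^2 - 25)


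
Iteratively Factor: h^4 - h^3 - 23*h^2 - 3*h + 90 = (h - 2)*(h^3 + h^2 - 21*h - 45) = (h - 2)*(h + 3)*(h^2 - 2*h - 15) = (h - 5)*(h - 2)*(h + 3)*(h + 3)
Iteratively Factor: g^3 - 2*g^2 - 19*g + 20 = (g - 5)*(g^2 + 3*g - 4) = (g - 5)*(g - 1)*(g + 4)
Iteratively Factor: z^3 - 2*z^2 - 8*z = (z - 4)*(z^2 + 2*z) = (z - 4)*(z + 2)*(z)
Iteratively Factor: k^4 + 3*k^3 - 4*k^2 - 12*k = (k - 2)*(k^3 + 5*k^2 + 6*k) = (k - 2)*(k + 2)*(k^2 + 3*k) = (k - 2)*(k + 2)*(k + 3)*(k)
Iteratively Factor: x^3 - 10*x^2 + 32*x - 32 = (x - 4)*(x^2 - 6*x + 8) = (x - 4)*(x - 2)*(x - 4)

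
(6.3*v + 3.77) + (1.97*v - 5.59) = 8.27*v - 1.82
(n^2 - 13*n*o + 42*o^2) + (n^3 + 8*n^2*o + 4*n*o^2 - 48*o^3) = n^3 + 8*n^2*o + n^2 + 4*n*o^2 - 13*n*o - 48*o^3 + 42*o^2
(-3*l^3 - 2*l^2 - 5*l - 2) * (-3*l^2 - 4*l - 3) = 9*l^5 + 18*l^4 + 32*l^3 + 32*l^2 + 23*l + 6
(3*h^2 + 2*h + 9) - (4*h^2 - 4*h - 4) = -h^2 + 6*h + 13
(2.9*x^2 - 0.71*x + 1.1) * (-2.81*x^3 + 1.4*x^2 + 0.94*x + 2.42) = -8.149*x^5 + 6.0551*x^4 - 1.359*x^3 + 7.8906*x^2 - 0.6842*x + 2.662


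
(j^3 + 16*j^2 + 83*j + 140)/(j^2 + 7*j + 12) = (j^2 + 12*j + 35)/(j + 3)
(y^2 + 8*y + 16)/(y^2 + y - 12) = (y + 4)/(y - 3)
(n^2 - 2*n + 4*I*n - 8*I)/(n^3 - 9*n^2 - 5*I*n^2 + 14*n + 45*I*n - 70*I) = (n + 4*I)/(n^2 - n*(7 + 5*I) + 35*I)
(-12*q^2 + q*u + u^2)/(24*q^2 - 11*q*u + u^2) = (-4*q - u)/(8*q - u)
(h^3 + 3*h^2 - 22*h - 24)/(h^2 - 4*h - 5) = (h^2 + 2*h - 24)/(h - 5)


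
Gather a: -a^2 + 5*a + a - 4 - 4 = -a^2 + 6*a - 8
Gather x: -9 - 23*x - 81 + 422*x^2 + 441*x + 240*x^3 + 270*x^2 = 240*x^3 + 692*x^2 + 418*x - 90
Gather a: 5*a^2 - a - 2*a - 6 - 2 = 5*a^2 - 3*a - 8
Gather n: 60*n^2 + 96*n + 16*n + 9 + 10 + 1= 60*n^2 + 112*n + 20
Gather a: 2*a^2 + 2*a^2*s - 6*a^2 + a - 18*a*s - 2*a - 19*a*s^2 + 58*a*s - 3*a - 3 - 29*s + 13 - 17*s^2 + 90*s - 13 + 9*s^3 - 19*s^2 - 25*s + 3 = a^2*(2*s - 4) + a*(-19*s^2 + 40*s - 4) + 9*s^3 - 36*s^2 + 36*s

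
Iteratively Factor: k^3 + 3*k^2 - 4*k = (k)*(k^2 + 3*k - 4) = k*(k + 4)*(k - 1)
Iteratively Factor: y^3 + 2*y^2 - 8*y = (y - 2)*(y^2 + 4*y) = y*(y - 2)*(y + 4)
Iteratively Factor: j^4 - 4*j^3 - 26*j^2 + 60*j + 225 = (j - 5)*(j^3 + j^2 - 21*j - 45) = (j - 5)*(j + 3)*(j^2 - 2*j - 15) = (j - 5)*(j + 3)^2*(j - 5)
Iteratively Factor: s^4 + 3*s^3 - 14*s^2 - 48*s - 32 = (s - 4)*(s^3 + 7*s^2 + 14*s + 8) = (s - 4)*(s + 4)*(s^2 + 3*s + 2) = (s - 4)*(s + 1)*(s + 4)*(s + 2)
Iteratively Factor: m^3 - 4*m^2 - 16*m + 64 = (m - 4)*(m^2 - 16) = (m - 4)*(m + 4)*(m - 4)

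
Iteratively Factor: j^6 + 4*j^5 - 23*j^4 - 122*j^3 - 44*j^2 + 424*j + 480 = (j + 2)*(j^5 + 2*j^4 - 27*j^3 - 68*j^2 + 92*j + 240) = (j + 2)*(j + 4)*(j^4 - 2*j^3 - 19*j^2 + 8*j + 60) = (j + 2)^2*(j + 4)*(j^3 - 4*j^2 - 11*j + 30) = (j - 2)*(j + 2)^2*(j + 4)*(j^2 - 2*j - 15) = (j - 2)*(j + 2)^2*(j + 3)*(j + 4)*(j - 5)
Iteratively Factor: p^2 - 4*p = (p - 4)*(p)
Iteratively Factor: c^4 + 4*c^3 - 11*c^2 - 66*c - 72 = (c + 3)*(c^3 + c^2 - 14*c - 24) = (c - 4)*(c + 3)*(c^2 + 5*c + 6) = (c - 4)*(c + 3)^2*(c + 2)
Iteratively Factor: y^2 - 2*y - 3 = (y - 3)*(y + 1)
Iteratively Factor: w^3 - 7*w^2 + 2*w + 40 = (w + 2)*(w^2 - 9*w + 20) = (w - 5)*(w + 2)*(w - 4)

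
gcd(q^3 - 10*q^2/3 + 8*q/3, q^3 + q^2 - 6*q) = q^2 - 2*q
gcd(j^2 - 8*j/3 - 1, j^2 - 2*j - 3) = j - 3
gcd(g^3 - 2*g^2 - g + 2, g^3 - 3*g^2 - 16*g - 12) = g + 1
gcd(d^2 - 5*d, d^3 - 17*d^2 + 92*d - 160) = d - 5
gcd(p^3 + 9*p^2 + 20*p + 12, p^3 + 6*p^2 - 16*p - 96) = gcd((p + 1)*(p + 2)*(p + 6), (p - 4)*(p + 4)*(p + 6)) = p + 6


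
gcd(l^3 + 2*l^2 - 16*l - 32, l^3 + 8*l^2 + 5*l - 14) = l + 2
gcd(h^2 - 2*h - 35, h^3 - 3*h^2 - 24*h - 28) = h - 7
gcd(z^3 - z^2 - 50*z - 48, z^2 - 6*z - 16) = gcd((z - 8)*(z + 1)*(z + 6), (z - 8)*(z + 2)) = z - 8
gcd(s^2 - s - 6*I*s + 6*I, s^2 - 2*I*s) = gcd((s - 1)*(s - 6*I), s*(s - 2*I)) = 1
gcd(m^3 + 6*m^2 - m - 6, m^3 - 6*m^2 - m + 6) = m^2 - 1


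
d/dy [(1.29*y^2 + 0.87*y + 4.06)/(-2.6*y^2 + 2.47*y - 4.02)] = (5.4483*y^2 + 10.7404*y - 13.5256)/(6.76*y^4 - 12.844*y^3 + 27.0049*y^2 - 19.8588*y + 16.1604)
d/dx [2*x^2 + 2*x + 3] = 4*x + 2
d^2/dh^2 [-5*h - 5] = 0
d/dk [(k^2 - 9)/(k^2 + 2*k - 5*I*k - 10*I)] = (2*k*(k^2 + 2*k - 5*I*k - 10*I) - (k^2 - 9)*(2*k + 2 - 5*I))/(k^2 + 2*k - 5*I*k - 10*I)^2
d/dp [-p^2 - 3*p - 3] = -2*p - 3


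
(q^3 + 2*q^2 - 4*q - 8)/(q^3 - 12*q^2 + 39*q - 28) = (q^3 + 2*q^2 - 4*q - 8)/(q^3 - 12*q^2 + 39*q - 28)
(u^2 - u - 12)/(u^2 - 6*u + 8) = (u + 3)/(u - 2)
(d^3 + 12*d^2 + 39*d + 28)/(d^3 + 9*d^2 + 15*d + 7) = (d + 4)/(d + 1)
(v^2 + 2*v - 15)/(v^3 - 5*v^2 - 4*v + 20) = (v^2 + 2*v - 15)/(v^3 - 5*v^2 - 4*v + 20)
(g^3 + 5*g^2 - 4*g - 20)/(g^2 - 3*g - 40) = (g^2 - 4)/(g - 8)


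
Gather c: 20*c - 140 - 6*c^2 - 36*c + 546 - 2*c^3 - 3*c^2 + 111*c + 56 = -2*c^3 - 9*c^2 + 95*c + 462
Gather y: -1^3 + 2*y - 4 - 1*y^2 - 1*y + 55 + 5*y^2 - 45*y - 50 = 4*y^2 - 44*y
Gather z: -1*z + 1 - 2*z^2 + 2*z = -2*z^2 + z + 1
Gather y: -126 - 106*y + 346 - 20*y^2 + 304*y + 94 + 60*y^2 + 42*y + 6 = 40*y^2 + 240*y + 320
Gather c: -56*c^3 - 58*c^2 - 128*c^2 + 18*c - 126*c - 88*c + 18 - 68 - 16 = -56*c^3 - 186*c^2 - 196*c - 66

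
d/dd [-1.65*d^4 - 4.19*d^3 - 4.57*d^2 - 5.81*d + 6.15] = -6.6*d^3 - 12.57*d^2 - 9.14*d - 5.81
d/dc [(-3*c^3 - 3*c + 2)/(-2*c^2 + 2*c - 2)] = (-(2*c - 1)*(3*c^3 + 3*c - 2) + 3*(3*c^2 + 1)*(c^2 - c + 1))/(2*(c^2 - c + 1)^2)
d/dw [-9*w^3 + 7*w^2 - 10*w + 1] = -27*w^2 + 14*w - 10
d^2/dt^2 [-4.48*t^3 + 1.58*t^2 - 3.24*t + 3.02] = 3.16 - 26.88*t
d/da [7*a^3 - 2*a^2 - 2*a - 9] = 21*a^2 - 4*a - 2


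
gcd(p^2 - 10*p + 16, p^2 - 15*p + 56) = p - 8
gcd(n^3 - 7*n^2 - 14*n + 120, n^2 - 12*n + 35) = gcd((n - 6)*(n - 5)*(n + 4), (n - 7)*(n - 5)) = n - 5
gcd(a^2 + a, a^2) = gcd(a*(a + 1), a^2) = a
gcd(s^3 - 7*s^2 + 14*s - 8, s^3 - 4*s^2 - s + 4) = s^2 - 5*s + 4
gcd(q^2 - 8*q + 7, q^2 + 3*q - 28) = 1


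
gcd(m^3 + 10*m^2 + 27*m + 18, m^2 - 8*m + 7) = 1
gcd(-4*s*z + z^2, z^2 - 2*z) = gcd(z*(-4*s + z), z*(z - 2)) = z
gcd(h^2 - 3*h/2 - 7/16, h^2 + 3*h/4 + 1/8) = h + 1/4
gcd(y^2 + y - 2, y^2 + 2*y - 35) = 1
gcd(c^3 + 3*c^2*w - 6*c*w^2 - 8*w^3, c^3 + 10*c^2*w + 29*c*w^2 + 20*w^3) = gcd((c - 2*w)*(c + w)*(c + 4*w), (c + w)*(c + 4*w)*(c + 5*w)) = c^2 + 5*c*w + 4*w^2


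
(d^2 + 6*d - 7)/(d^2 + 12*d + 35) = (d - 1)/(d + 5)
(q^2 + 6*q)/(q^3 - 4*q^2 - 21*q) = (q + 6)/(q^2 - 4*q - 21)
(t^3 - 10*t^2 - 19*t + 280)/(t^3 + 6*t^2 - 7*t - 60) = (t^2 - 15*t + 56)/(t^2 + t - 12)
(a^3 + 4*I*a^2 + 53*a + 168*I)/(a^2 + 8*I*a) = a - 4*I + 21/a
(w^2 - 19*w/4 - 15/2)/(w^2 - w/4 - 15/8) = 2*(w - 6)/(2*w - 3)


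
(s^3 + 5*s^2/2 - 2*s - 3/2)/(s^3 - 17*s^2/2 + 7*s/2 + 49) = (2*s^3 + 5*s^2 - 4*s - 3)/(2*s^3 - 17*s^2 + 7*s + 98)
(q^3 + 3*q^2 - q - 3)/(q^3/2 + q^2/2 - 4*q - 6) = 2*(q^3 + 3*q^2 - q - 3)/(q^3 + q^2 - 8*q - 12)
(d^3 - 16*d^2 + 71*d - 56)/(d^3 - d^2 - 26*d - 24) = (-d^3 + 16*d^2 - 71*d + 56)/(-d^3 + d^2 + 26*d + 24)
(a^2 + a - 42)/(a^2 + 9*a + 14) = (a - 6)/(a + 2)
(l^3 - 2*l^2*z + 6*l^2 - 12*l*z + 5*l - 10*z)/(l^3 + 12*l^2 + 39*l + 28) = (l^2 - 2*l*z + 5*l - 10*z)/(l^2 + 11*l + 28)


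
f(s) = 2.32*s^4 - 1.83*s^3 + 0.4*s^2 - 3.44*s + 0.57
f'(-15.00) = -32570.69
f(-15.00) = 123768.42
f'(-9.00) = -7220.45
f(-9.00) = 16619.52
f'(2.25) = 76.27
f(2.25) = 33.47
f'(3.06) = 213.50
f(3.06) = 144.77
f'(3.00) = 200.11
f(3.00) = 132.36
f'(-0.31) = -4.49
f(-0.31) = 1.75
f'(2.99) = 197.93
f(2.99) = 130.37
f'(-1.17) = -26.75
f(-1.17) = 12.42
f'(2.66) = 134.50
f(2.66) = 75.96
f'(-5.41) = -1637.85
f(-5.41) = 2308.01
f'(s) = 9.28*s^3 - 5.49*s^2 + 0.8*s - 3.44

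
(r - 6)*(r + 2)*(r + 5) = r^3 + r^2 - 32*r - 60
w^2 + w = w*(w + 1)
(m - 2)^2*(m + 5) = m^3 + m^2 - 16*m + 20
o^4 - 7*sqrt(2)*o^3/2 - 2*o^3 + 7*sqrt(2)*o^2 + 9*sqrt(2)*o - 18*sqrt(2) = (o - 2)*(o - 3*sqrt(2))*(o - 3*sqrt(2)/2)*(o + sqrt(2))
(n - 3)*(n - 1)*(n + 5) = n^3 + n^2 - 17*n + 15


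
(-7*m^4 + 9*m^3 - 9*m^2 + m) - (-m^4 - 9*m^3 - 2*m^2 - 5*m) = -6*m^4 + 18*m^3 - 7*m^2 + 6*m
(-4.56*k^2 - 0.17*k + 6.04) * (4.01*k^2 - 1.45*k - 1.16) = -18.2856*k^4 + 5.9303*k^3 + 29.7565*k^2 - 8.5608*k - 7.0064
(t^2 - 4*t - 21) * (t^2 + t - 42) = t^4 - 3*t^3 - 67*t^2 + 147*t + 882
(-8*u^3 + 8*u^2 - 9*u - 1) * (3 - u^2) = 8*u^5 - 8*u^4 - 15*u^3 + 25*u^2 - 27*u - 3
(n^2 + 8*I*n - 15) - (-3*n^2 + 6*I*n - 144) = 4*n^2 + 2*I*n + 129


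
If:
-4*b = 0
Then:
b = 0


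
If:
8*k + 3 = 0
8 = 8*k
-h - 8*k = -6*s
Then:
No Solution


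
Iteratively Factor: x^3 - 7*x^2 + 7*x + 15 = (x + 1)*(x^2 - 8*x + 15) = (x - 3)*(x + 1)*(x - 5)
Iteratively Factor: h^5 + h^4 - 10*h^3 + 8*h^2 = (h)*(h^4 + h^3 - 10*h^2 + 8*h) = h^2*(h^3 + h^2 - 10*h + 8) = h^2*(h - 1)*(h^2 + 2*h - 8) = h^2*(h - 2)*(h - 1)*(h + 4)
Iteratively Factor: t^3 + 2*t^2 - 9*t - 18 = (t + 2)*(t^2 - 9) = (t - 3)*(t + 2)*(t + 3)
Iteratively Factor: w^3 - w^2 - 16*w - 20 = (w - 5)*(w^2 + 4*w + 4) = (w - 5)*(w + 2)*(w + 2)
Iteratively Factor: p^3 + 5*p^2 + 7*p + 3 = (p + 3)*(p^2 + 2*p + 1) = (p + 1)*(p + 3)*(p + 1)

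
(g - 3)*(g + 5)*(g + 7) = g^3 + 9*g^2 - g - 105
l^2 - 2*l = l*(l - 2)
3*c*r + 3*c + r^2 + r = (3*c + r)*(r + 1)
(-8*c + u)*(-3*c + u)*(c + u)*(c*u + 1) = 24*c^4*u + 13*c^3*u^2 + 24*c^3 - 10*c^2*u^3 + 13*c^2*u + c*u^4 - 10*c*u^2 + u^3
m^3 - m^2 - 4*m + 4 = (m - 2)*(m - 1)*(m + 2)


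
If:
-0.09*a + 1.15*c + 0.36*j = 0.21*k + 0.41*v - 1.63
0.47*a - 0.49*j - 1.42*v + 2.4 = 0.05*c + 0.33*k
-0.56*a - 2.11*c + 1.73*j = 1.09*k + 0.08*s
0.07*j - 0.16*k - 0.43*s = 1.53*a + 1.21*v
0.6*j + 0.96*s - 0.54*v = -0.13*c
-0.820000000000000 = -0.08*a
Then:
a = 10.25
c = -4.02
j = 20.35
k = 36.14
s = -17.91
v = -10.20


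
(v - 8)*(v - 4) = v^2 - 12*v + 32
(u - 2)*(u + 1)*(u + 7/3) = u^3 + 4*u^2/3 - 13*u/3 - 14/3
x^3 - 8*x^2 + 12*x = x*(x - 6)*(x - 2)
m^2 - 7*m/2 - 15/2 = (m - 5)*(m + 3/2)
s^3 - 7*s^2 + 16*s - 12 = (s - 3)*(s - 2)^2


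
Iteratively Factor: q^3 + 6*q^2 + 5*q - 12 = (q - 1)*(q^2 + 7*q + 12) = (q - 1)*(q + 4)*(q + 3)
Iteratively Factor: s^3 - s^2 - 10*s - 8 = (s + 1)*(s^2 - 2*s - 8) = (s + 1)*(s + 2)*(s - 4)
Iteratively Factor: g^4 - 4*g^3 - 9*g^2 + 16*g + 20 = (g + 1)*(g^3 - 5*g^2 - 4*g + 20) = (g + 1)*(g + 2)*(g^2 - 7*g + 10) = (g - 2)*(g + 1)*(g + 2)*(g - 5)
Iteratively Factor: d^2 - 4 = (d - 2)*(d + 2)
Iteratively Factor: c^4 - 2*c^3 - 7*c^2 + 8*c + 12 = (c + 1)*(c^3 - 3*c^2 - 4*c + 12) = (c - 2)*(c + 1)*(c^2 - c - 6) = (c - 3)*(c - 2)*(c + 1)*(c + 2)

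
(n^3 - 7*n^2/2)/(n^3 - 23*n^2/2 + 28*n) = n/(n - 8)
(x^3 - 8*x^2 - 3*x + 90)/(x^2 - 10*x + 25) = (x^2 - 3*x - 18)/(x - 5)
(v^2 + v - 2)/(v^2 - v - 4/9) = 9*(-v^2 - v + 2)/(-9*v^2 + 9*v + 4)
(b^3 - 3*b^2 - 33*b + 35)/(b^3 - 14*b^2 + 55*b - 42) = (b + 5)/(b - 6)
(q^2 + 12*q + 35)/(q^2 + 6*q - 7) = (q + 5)/(q - 1)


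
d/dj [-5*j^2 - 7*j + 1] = -10*j - 7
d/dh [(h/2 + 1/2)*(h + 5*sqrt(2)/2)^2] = (2*h + 5*sqrt(2))*(6*h + 4 + 5*sqrt(2))/8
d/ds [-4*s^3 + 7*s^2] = 2*s*(7 - 6*s)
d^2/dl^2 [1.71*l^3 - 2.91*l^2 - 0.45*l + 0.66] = 10.26*l - 5.82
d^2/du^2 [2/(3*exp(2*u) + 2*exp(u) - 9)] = 4*(4*(3*exp(u) + 1)^2*exp(u) - (6*exp(u) + 1)*(3*exp(2*u) + 2*exp(u) - 9))*exp(u)/(3*exp(2*u) + 2*exp(u) - 9)^3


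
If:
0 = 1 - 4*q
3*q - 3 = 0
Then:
No Solution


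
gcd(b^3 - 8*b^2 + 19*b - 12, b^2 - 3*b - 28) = 1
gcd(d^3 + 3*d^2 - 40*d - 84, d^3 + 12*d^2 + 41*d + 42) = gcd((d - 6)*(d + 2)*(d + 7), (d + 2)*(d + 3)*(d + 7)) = d^2 + 9*d + 14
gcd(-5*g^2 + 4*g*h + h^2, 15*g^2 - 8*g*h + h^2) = 1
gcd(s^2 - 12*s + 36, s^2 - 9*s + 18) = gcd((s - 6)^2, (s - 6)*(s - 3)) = s - 6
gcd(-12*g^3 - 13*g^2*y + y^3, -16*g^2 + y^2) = -4*g + y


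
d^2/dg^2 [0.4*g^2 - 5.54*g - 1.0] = 0.800000000000000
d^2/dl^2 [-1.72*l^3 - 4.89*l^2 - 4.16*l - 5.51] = -10.32*l - 9.78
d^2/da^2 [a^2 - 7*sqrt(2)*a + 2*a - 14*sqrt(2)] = 2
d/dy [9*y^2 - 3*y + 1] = 18*y - 3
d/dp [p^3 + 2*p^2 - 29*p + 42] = 3*p^2 + 4*p - 29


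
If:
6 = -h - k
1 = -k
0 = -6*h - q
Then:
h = -5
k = -1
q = 30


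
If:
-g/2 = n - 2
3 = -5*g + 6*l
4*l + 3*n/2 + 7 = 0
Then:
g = -144/31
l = -209/62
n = 134/31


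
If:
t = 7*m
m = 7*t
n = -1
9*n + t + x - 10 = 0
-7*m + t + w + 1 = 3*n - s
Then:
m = 0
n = -1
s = -w - 4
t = 0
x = 19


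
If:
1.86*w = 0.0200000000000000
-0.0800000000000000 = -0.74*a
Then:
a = 0.11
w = 0.01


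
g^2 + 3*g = g*(g + 3)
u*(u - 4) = u^2 - 4*u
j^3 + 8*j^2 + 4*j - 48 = (j - 2)*(j + 4)*(j + 6)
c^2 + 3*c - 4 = (c - 1)*(c + 4)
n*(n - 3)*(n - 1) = n^3 - 4*n^2 + 3*n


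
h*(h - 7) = h^2 - 7*h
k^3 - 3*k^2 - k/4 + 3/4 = (k - 3)*(k - 1/2)*(k + 1/2)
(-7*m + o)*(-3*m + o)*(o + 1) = 21*m^2*o + 21*m^2 - 10*m*o^2 - 10*m*o + o^3 + o^2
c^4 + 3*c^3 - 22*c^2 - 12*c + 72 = (c - 3)*(c - 2)*(c + 2)*(c + 6)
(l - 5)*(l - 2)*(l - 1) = l^3 - 8*l^2 + 17*l - 10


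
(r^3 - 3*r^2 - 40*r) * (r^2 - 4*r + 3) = r^5 - 7*r^4 - 25*r^3 + 151*r^2 - 120*r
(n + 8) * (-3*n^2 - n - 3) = -3*n^3 - 25*n^2 - 11*n - 24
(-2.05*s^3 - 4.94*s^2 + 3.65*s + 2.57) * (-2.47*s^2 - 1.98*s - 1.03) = 5.0635*s^5 + 16.2608*s^4 + 2.8772*s^3 - 8.4867*s^2 - 8.8481*s - 2.6471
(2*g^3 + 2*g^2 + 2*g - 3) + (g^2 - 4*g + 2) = 2*g^3 + 3*g^2 - 2*g - 1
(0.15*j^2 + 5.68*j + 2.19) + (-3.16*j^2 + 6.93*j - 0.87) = -3.01*j^2 + 12.61*j + 1.32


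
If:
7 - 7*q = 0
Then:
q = 1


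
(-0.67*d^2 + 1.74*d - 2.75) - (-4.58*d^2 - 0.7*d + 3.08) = 3.91*d^2 + 2.44*d - 5.83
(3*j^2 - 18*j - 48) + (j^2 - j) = 4*j^2 - 19*j - 48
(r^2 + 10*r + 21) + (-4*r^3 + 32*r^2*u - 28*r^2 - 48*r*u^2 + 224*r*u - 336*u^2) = -4*r^3 + 32*r^2*u - 27*r^2 - 48*r*u^2 + 224*r*u + 10*r - 336*u^2 + 21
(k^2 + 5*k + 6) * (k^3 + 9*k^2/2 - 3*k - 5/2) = k^5 + 19*k^4/2 + 51*k^3/2 + 19*k^2/2 - 61*k/2 - 15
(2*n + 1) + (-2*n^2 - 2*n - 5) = -2*n^2 - 4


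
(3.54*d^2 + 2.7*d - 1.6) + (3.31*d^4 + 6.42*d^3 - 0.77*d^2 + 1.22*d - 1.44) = 3.31*d^4 + 6.42*d^3 + 2.77*d^2 + 3.92*d - 3.04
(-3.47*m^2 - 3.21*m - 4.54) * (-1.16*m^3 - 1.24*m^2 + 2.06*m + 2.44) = 4.0252*m^5 + 8.0264*m^4 + 2.0986*m^3 - 9.4498*m^2 - 17.1848*m - 11.0776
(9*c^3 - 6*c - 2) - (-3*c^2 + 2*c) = 9*c^3 + 3*c^2 - 8*c - 2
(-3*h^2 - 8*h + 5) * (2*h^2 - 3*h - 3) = -6*h^4 - 7*h^3 + 43*h^2 + 9*h - 15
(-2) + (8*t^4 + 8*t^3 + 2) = 8*t^4 + 8*t^3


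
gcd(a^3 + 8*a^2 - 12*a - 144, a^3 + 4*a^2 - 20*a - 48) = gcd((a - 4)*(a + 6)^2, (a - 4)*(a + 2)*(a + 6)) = a^2 + 2*a - 24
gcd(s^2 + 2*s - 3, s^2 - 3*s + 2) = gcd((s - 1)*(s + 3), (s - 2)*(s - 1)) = s - 1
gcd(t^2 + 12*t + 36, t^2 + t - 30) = t + 6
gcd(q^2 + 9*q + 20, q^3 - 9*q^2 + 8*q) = 1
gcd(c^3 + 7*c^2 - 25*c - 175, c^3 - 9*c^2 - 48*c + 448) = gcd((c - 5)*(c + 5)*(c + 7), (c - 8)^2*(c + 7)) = c + 7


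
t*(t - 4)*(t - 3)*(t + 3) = t^4 - 4*t^3 - 9*t^2 + 36*t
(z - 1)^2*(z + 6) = z^3 + 4*z^2 - 11*z + 6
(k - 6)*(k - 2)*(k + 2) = k^3 - 6*k^2 - 4*k + 24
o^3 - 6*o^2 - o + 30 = (o - 5)*(o - 3)*(o + 2)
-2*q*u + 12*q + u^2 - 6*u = (-2*q + u)*(u - 6)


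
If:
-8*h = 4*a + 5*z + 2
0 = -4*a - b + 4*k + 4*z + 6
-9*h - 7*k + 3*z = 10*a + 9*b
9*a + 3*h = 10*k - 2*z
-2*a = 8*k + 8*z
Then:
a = 16392/8365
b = -6354/1673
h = -556/8365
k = 48/35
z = -3114/1673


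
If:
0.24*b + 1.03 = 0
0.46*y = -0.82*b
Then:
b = -4.29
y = 7.65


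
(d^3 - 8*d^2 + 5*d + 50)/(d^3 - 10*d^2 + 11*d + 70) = (d - 5)/(d - 7)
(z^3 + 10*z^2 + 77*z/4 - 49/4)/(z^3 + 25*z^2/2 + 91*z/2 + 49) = (z - 1/2)/(z + 2)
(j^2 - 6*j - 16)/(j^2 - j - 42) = (-j^2 + 6*j + 16)/(-j^2 + j + 42)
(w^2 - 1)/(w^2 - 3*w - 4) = (w - 1)/(w - 4)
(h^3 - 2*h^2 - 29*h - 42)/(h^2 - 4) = (h^2 - 4*h - 21)/(h - 2)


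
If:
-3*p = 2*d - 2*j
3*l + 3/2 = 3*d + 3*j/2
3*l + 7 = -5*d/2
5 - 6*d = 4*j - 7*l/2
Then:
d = -2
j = 11/3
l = -2/3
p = 34/9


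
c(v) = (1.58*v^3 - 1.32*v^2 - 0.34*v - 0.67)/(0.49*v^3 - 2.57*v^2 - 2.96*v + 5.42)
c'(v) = (-1.47*v^2 + 5.14*v + 2.96)*(1.58*v^3 - 1.32*v^2 - 0.34*v - 0.67)/(0.49*v^3 - 2.57*v^2 - 2.96*v + 5.42)^2 + (4.74*v^2 - 2.64*v - 0.34)/(0.49*v^3 - 2.57*v^2 - 2.96*v + 5.42)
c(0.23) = -0.17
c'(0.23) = -0.30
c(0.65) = -0.40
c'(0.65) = -0.91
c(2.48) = -1.41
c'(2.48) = -1.25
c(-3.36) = 2.31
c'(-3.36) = 0.29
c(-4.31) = 2.18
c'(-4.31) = 0.04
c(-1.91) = 9.23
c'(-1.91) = 52.92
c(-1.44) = -2.64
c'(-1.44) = 11.45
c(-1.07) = -0.74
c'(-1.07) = 2.19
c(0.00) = -0.12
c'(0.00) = -0.13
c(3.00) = -2.18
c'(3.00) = -1.74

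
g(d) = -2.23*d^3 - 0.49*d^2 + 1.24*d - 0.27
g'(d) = -6.69*d^2 - 0.98*d + 1.24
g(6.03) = -499.55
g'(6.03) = -247.92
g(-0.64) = -0.68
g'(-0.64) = -0.87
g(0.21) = -0.05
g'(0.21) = 0.74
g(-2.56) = 30.76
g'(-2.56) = -40.09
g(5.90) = -468.01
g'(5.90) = -237.42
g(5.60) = -400.32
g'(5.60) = -214.05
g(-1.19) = 1.32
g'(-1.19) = -7.07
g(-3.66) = 97.96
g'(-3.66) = -84.79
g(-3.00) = 51.81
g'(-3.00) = -56.03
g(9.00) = -1654.47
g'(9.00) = -549.47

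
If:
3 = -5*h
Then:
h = -3/5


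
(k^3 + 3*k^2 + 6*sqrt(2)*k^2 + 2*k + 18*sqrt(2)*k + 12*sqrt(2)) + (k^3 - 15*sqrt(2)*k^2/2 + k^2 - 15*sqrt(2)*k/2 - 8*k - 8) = 2*k^3 - 3*sqrt(2)*k^2/2 + 4*k^2 - 6*k + 21*sqrt(2)*k/2 - 8 + 12*sqrt(2)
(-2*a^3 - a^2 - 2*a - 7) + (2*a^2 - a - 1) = -2*a^3 + a^2 - 3*a - 8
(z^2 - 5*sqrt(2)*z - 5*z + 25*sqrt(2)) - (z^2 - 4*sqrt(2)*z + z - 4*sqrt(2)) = -6*z - sqrt(2)*z + 29*sqrt(2)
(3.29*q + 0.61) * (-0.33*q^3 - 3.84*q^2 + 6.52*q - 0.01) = -1.0857*q^4 - 12.8349*q^3 + 19.1084*q^2 + 3.9443*q - 0.0061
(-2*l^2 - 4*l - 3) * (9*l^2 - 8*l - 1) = -18*l^4 - 20*l^3 + 7*l^2 + 28*l + 3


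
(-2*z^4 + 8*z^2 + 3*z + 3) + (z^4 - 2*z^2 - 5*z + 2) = -z^4 + 6*z^2 - 2*z + 5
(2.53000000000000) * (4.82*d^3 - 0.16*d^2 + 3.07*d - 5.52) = 12.1946*d^3 - 0.4048*d^2 + 7.7671*d - 13.9656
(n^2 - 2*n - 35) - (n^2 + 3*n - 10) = -5*n - 25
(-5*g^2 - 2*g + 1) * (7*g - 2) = -35*g^3 - 4*g^2 + 11*g - 2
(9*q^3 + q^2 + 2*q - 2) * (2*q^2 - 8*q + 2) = 18*q^5 - 70*q^4 + 14*q^3 - 18*q^2 + 20*q - 4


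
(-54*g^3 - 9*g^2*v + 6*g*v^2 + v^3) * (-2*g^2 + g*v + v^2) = 108*g^5 - 36*g^4*v - 75*g^3*v^2 - 5*g^2*v^3 + 7*g*v^4 + v^5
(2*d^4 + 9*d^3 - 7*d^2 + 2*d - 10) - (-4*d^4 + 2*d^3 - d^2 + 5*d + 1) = 6*d^4 + 7*d^3 - 6*d^2 - 3*d - 11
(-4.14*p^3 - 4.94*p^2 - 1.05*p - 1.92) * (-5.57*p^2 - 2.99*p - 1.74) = 23.0598*p^5 + 39.8944*p^4 + 27.8227*p^3 + 22.4295*p^2 + 7.5678*p + 3.3408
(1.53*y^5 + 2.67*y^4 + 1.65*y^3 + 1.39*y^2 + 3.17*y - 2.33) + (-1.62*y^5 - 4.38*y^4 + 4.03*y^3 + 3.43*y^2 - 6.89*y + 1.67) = -0.0900000000000001*y^5 - 1.71*y^4 + 5.68*y^3 + 4.82*y^2 - 3.72*y - 0.66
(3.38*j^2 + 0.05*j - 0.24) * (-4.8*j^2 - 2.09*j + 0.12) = -16.224*j^4 - 7.3042*j^3 + 1.4531*j^2 + 0.5076*j - 0.0288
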